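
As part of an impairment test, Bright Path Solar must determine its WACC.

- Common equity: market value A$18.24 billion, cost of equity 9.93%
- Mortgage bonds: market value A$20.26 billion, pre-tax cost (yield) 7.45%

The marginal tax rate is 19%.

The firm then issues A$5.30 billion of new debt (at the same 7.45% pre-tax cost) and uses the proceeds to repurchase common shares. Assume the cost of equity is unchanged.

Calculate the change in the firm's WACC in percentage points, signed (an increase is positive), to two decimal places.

-0.54 pp

Current WACC:
Total capital V = 18.24 + 20.26 = 38.5.
Equity: weight = 18.24/38.5 = 0.4738; cost = 9.93%.
Mortgage bonds: weight = 20.26/38.5 = 0.5262; after-tax cost = 7.45% × (1 − 19%) = 6.0345%.
WACC = 0.4738 × 9.9300% + 0.5262 × 6.0345% = 7.8801%.
After the change:
Total capital V = 12.94 + 25.56 = 38.5.
Equity: weight = 12.94/38.5 = 0.3361; cost = 9.93%.
Mortgage bonds: weight = 25.56/38.5 = 0.6639; after-tax cost = 7.45% × (1 − 19%) = 6.0345%.
WACC = 0.3361 × 9.9300% + 0.6639 × 6.0345% = 7.3438%.
Change in WACC = 7.3438% − 7.8801% = -0.5363 pp.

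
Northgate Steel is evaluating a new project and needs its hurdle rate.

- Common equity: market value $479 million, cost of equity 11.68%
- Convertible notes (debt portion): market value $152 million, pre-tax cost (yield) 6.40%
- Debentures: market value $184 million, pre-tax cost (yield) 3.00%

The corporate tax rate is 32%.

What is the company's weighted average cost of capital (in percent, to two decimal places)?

Total capital V = 479 + 152 + 184 = 815.
Equity: weight = 479/815 = 0.5877; cost = 11.68%.
Convertible notes (debt portion): weight = 152/815 = 0.1865; after-tax cost = 6.4% × (1 − 32%) = 4.3520%.
Debentures: weight = 184/815 = 0.2258; after-tax cost = 3% × (1 − 32%) = 2.0400%.
WACC = 0.5877 × 11.6800% + 0.1865 × 4.3520% + 0.2258 × 2.0400% = 8.1369%.

8.14%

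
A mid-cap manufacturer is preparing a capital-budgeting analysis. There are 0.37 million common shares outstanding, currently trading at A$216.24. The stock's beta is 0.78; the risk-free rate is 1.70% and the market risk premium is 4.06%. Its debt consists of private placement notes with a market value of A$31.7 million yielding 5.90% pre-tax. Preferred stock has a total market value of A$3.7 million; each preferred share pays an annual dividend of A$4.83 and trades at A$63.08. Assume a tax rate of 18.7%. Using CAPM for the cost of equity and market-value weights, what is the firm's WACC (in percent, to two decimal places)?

4.94%

Cost of equity via CAPM: Re = 1.7% + 0.78 × 4.06% = 4.8668%.
Cost of preferred: Rp = 4.83 / 63.08 = 7.6569%.
Market value of equity E = 216.24 × 0.37m = 80.0088m.
Total capital V = 80.0088 + 3.7 + 31.7 = 115.4088.
Equity: weight = 80.0088/115.4088 = 0.6933; cost = 4.8668%.
Preferred: weight = 3.7/115.4088 = 0.0321; cost = 7.6569%.
Private placement notes: weight = 31.7/115.4088 = 0.2747; after-tax cost = 5.9% × (1 − 18.7%) = 4.7967%.
WACC = 0.6933 × 4.8668% + 0.0321 × 7.6569% + 0.2747 × 4.7967% = 4.9370%.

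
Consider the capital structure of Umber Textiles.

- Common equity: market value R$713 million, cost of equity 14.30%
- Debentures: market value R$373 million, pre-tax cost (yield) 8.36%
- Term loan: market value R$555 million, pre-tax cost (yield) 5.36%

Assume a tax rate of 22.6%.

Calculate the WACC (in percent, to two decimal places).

Total capital V = 713 + 373 + 555 = 1641.
Equity: weight = 713/1641 = 0.4345; cost = 14.3%.
Debentures: weight = 373/1641 = 0.2273; after-tax cost = 8.36% × (1 − 22.6%) = 6.4706%.
Term loan: weight = 555/1641 = 0.3382; after-tax cost = 5.36% × (1 − 22.6%) = 4.1486%.
WACC = 0.4345 × 14.3000% + 0.2273 × 6.4706% + 0.3382 × 4.1486% = 9.0871%.

9.09%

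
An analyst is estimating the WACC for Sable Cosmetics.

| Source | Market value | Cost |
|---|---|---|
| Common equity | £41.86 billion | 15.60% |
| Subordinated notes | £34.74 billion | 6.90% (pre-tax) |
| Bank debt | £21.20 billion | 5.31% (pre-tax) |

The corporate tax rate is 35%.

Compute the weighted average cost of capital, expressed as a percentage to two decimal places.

Total capital V = 41.86 + 34.74 + 21.2 = 97.8.
Equity: weight = 41.86/97.8 = 0.4280; cost = 15.6%.
Subordinated notes: weight = 34.74/97.8 = 0.3552; after-tax cost = 6.9% × (1 − 35%) = 4.4850%.
Bank debt: weight = 21.2/97.8 = 0.2168; after-tax cost = 5.31% × (1 − 35%) = 3.4515%.
WACC = 0.4280 × 15.6000% + 0.3552 × 4.4850% + 0.2168 × 3.4515% = 9.0184%.

9.02%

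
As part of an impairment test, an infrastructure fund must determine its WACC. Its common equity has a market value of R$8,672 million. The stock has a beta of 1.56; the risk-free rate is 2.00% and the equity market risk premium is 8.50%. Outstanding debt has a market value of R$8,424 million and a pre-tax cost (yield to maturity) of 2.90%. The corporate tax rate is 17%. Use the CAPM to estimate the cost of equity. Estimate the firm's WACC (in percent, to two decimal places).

Cost of equity via CAPM: Re = 2.0% + 1.56 × 8.5% = 15.2600%.
Total capital V = 8672 + 8424 = 17096.
Equity: weight = 8672/17096 = 0.5073; cost = 15.26%.
Debt: weight = 8424/17096 = 0.4927; after-tax cost = 2.9% × (1 − 17%) = 2.4070%.
WACC = 0.5073 × 15.2600% + 0.4927 × 2.4070% = 8.9267%.

8.93%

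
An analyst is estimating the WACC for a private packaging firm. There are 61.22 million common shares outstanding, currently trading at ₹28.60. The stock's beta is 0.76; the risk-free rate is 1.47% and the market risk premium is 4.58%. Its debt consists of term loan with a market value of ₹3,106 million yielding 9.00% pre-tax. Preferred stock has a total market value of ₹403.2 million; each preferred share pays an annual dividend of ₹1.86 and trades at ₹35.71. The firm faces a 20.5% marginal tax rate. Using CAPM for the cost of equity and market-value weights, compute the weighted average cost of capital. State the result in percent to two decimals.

Cost of equity via CAPM: Re = 1.47% + 0.76 × 4.58% = 4.9508%.
Cost of preferred: Rp = 1.86 / 35.71 = 5.2086%.
Market value of equity E = 28.6 × 61.22m = 1750.892m.
Total capital V = 1750.892 + 403.2 + 3106 = 5260.092.
Equity: weight = 1750.892/5260.092 = 0.3329; cost = 4.9508%.
Preferred: weight = 403.2/5260.092 = 0.0767; cost = 5.2086%.
Term loan: weight = 3106/5260.092 = 0.5905; after-tax cost = 9% × (1 − 20.5%) = 7.1550%.
WACC = 0.3329 × 4.9508% + 0.0767 × 5.2086% + 0.5905 × 7.1550% = 6.2721%.

6.27%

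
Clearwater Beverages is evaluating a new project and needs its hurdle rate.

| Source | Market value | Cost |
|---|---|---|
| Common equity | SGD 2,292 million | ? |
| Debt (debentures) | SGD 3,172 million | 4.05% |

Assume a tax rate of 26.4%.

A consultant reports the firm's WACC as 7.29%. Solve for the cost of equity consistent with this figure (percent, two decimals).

13.25%

Total capital V = 2292 + 3172 = 5464.
Equity weight = 2292/5464 = 0.4195.
Debentures weight = 3172/5464 = 0.5805.
Debt contribution = 0.5805 × 4.05% × (1 − 26.4%) = 1.7304%.
Required equity contribution = 7.29% − 1.7304% = 5.5596%.
Re = 5.5596% / 0.4195 = 13.2537%.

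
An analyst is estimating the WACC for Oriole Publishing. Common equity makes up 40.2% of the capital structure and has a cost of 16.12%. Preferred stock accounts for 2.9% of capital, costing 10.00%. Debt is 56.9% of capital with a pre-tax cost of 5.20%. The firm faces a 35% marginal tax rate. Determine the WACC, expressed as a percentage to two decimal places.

After-tax cost of debt = 5.2% × (1 − 35%) = 3.3800%.
WACC = 0.402 × 16.1200% + 0.029 × 10.0000% + 0.569 × 3.3800% = 8.6935%.

8.69%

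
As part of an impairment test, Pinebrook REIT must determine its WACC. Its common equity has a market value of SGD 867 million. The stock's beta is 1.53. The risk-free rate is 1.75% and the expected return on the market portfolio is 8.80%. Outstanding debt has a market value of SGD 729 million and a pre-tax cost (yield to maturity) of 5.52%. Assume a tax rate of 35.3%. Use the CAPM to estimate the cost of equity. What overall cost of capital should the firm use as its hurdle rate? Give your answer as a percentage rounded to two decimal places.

8.44%

Market risk premium = 8.8% − 1.75% = 7.05%.
Cost of equity via CAPM: Re = 1.75% + 1.53 × 7.05% = 12.5365%.
Total capital V = 867 + 729 = 1596.
Equity: weight = 867/1596 = 0.5432; cost = 12.5365%.
Debt: weight = 729/1596 = 0.4568; after-tax cost = 5.52% × (1 − 35.3%) = 3.5714%.
WACC = 0.5432 × 12.5365% + 0.4568 × 3.5714% = 8.4416%.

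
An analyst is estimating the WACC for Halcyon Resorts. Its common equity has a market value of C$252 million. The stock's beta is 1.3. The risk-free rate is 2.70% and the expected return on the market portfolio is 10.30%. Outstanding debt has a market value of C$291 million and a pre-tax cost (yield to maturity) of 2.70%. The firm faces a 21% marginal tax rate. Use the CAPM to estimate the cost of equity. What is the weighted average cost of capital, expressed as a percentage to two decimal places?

6.98%

Market risk premium = 10.3% − 2.7% = 7.6%.
Cost of equity via CAPM: Re = 2.7% + 1.3 × 7.6% = 12.5800%.
Total capital V = 252 + 291 = 543.
Equity: weight = 252/543 = 0.4641; cost = 12.58%.
Debt: weight = 291/543 = 0.5359; after-tax cost = 2.7% × (1 − 21%) = 2.1330%.
WACC = 0.4641 × 12.5800% + 0.5359 × 2.1330% = 6.9813%.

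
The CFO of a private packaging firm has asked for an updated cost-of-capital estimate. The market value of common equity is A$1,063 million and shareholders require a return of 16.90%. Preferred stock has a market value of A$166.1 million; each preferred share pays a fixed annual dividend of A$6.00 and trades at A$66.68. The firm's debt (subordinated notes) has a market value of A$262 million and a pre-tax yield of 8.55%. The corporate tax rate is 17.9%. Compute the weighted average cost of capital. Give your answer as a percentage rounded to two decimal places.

14.28%

Cost of preferred: Rp = 6.0 / 66.68 = 8.9982%.
Total capital V = 1063 + 166.1 + 262 = 1491.1.
Equity: weight = 1063/1491.1 = 0.7129; cost = 16.9%.
Preferred: weight = 166.1/1491.1 = 0.1114; cost = 8.9982%.
Subordinated notes: weight = 262/1491.1 = 0.1757; after-tax cost = 8.55% × (1 − 17.9%) = 7.0195%.
WACC = 0.7129 × 16.9000% + 0.1114 × 8.9982% + 0.1757 × 7.0195% = 14.2837%.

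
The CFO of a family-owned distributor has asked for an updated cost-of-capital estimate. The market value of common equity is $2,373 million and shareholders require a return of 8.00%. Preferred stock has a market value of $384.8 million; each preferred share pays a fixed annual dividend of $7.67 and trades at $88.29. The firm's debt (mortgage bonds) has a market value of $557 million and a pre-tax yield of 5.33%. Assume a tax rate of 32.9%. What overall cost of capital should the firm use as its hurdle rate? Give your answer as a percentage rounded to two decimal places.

Cost of preferred: Rp = 7.67 / 88.29 = 8.6873%.
Total capital V = 2373 + 384.8 + 557 = 3314.8.
Equity: weight = 2373/3314.8 = 0.7159; cost = 8%.
Preferred: weight = 384.8/3314.8 = 0.1161; cost = 8.6873%.
Mortgage bonds: weight = 557/3314.8 = 0.1680; after-tax cost = 5.33% × (1 − 32.9%) = 3.5764%.
WACC = 0.7159 × 8.0000% + 0.1161 × 8.6873% + 0.1680 × 3.5764% = 7.3365%.

7.34%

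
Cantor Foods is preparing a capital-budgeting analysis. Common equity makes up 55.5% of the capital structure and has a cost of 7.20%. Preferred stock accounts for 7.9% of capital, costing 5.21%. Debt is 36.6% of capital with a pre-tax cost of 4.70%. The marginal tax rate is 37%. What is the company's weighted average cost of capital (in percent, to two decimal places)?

After-tax cost of debt = 4.7% × (1 − 37%) = 2.9610%.
WACC = 0.555 × 7.2000% + 0.079 × 5.2100% + 0.366 × 2.9610% = 5.4913%.

5.49%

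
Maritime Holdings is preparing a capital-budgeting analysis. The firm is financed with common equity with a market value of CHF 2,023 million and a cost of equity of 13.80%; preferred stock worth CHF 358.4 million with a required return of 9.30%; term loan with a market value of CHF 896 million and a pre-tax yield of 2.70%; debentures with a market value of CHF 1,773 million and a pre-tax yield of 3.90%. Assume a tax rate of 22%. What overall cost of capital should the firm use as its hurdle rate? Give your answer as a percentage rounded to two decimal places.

7.63%

Total capital V = 2023 + 358.4 + 896 + 1773 = 5050.4.
Equity: weight = 2023/5050.4 = 0.4006; cost = 13.8%.
Preferred: weight = 358.4/5050.4 = 0.0710; cost = 9.3%.
Term loan: weight = 896/5050.4 = 0.1774; after-tax cost = 2.7% × (1 − 22%) = 2.1060%.
Debentures: weight = 1773/5050.4 = 0.3511; after-tax cost = 3.9% × (1 − 22%) = 3.0420%.
WACC = 0.4006 × 13.8000% + 0.0710 × 9.3000% + 0.1774 × 2.1060% + 0.3511 × 3.0420% = 7.6293%.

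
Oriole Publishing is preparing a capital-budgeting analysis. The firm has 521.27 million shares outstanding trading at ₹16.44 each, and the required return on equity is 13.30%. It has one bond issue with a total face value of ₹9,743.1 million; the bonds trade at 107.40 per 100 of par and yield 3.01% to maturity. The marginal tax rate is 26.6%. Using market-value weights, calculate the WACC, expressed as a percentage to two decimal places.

7.20%

Market value of equity E = 16.44 × 521.27m = 8569.6788m. Market value of debt D = 9743.1m × 107.4/100 = 10464.0894m.
Total capital V = 8569.6788 + 10464.0894 = 19033.7682.
Equity: weight = 8569.6788/19033.7682 = 0.4502; cost = 13.3%.
Bonds outstanding: weight = 10464.0894/19033.7682 = 0.5498; after-tax cost = 3.01% × (1 − 26.6%) = 2.2093%.
WACC = 0.4502 × 13.3000% + 0.5498 × 2.2093% = 7.2027%.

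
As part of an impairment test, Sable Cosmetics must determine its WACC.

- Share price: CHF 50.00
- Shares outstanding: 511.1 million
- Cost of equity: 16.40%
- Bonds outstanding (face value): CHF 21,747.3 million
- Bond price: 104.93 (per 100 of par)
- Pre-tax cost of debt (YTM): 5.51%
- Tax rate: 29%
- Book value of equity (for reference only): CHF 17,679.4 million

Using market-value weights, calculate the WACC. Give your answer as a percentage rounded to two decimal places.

10.51%

Market value of equity E = 50.0 × 511.1m = 25555m. Market value of debt D = 21747.3m × 104.93/100 = 22819.44189m.
Total capital V = 25555 + 22819.44189 = 48374.44189.
Equity: weight = 25555/48374.44189 = 0.5283; cost = 16.4%.
Bonds outstanding: weight = 22819.44189/48374.44189 = 0.4717; after-tax cost = 5.51% × (1 − 29%) = 3.9121%.
WACC = 0.5283 × 16.4000% + 0.4717 × 3.9121% = 10.5091%.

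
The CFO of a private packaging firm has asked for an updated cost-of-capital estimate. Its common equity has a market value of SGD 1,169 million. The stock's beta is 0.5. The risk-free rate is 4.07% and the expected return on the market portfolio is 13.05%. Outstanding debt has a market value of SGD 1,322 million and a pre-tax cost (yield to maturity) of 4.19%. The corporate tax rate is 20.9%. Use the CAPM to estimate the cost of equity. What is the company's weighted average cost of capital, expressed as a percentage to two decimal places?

Market risk premium = 13.05% − 4.07% = 8.98%.
Cost of equity via CAPM: Re = 4.07% + 0.5 × 8.98% = 8.5600%.
Total capital V = 1169 + 1322 = 2491.
Equity: weight = 1169/2491 = 0.4693; cost = 8.56%.
Debt: weight = 1322/2491 = 0.5307; after-tax cost = 4.19% × (1 − 20.9%) = 3.3143%.
WACC = 0.4693 × 8.5600% + 0.5307 × 3.3143% = 5.7760%.

5.78%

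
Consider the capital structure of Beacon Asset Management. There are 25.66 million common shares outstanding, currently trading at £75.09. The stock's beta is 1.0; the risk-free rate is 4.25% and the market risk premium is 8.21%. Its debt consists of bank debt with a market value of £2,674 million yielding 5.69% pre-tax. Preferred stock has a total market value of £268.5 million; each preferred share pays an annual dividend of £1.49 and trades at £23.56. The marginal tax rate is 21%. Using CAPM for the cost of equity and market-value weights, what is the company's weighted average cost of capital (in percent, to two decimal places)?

Cost of equity via CAPM: Re = 4.25% + 1.0 × 8.21% = 12.4600%.
Cost of preferred: Rp = 1.49 / 23.56 = 6.3243%.
Market value of equity E = 75.09 × 25.66m = 1926.8094m.
Total capital V = 1926.8094 + 268.5 + 2674 = 4869.3094.
Equity: weight = 1926.8094/4869.3094 = 0.3957; cost = 12.46%.
Preferred: weight = 268.5/4869.3094 = 0.0551; cost = 6.3243%.
Bank debt: weight = 2674/4869.3094 = 0.5492; after-tax cost = 5.69% × (1 − 21%) = 4.4951%.
WACC = 0.3957 × 12.4600% + 0.0551 × 6.3243% + 0.5492 × 4.4951% = 7.7477%.

7.75%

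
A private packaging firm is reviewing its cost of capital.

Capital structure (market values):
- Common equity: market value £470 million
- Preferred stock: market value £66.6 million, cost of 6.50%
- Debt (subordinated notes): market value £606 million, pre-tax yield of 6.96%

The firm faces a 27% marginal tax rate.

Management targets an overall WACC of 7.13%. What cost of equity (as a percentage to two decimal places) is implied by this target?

9.86%

Total capital V = 470 + 66.6 + 606 = 1142.6.
Equity weight = 470/1142.6 = 0.4113.
Preferred weight = 66.6/1142.6 = 0.0583.
Subordinated notes weight = 606/1142.6 = 0.5304.
Debt contribution = 0.5304 × 6.96% × (1 − 27%) = 2.6947%.
Preferred contribution = 0.0583 × 6.5% = 0.3789%.
Required equity contribution = 7.13% − 3.0736% = 4.0564%.
Re = 4.0564% / 0.4113 = 9.8614%.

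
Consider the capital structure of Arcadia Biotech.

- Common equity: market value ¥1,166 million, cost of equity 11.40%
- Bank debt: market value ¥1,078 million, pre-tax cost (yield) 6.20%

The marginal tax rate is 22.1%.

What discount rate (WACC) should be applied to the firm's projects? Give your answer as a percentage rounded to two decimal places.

8.24%

Total capital V = 1166 + 1078 = 2244.
Equity: weight = 1166/2244 = 0.5196; cost = 11.4%.
Bank debt: weight = 1078/2244 = 0.4804; after-tax cost = 6.2% × (1 − 22.1%) = 4.8298%.
WACC = 0.5196 × 11.4000% + 0.4804 × 4.8298% = 8.2437%.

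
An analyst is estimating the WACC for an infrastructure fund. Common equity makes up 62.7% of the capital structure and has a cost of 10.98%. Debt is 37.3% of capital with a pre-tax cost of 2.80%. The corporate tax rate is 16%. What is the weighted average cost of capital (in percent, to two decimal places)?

7.76%

After-tax cost of debt = 2.8% × (1 − 16%) = 2.3520%.
WACC = 0.627 × 10.9800% + 0.373 × 2.3520% = 7.7618%.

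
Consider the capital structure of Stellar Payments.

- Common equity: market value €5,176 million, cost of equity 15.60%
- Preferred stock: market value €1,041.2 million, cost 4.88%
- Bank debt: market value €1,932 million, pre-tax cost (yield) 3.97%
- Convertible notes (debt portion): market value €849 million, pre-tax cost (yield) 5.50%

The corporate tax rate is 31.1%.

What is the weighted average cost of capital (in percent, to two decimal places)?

Total capital V = 5176 + 1041.2 + 1932 + 849 = 8998.2.
Equity: weight = 5176/8998.2 = 0.5752; cost = 15.6%.
Preferred: weight = 1041.2/8998.2 = 0.1157; cost = 4.88%.
Bank debt: weight = 1932/8998.2 = 0.2147; after-tax cost = 3.97% × (1 − 31.1%) = 2.7353%.
Convertible notes (debt portion): weight = 849/8998.2 = 0.0944; after-tax cost = 5.5% × (1 − 31.1%) = 3.7895%.
WACC = 0.5752 × 15.6000% + 0.1157 × 4.8800% + 0.2147 × 2.7353% + 0.0944 × 3.7895% = 10.4831%.

10.48%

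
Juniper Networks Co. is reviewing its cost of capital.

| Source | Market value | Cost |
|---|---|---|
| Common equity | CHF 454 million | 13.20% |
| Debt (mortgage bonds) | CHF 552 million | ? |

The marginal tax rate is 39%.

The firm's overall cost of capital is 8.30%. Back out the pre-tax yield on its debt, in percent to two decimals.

Total capital V = 454 + 552 = 1006.
Equity weight = 454/1006 = 0.4513.
Mortgage bonds weight = 552/1006 = 0.5487.
Equity contribution = 0.4513 × 13.2% = 5.9571%.
Remaining for debt = 8.3% − 5.9571% = 2.3429%.
Rd × (1 − 39%) × 0.5487 = 2.3429%  ⇒  Rd = 6.9999%.

7.00%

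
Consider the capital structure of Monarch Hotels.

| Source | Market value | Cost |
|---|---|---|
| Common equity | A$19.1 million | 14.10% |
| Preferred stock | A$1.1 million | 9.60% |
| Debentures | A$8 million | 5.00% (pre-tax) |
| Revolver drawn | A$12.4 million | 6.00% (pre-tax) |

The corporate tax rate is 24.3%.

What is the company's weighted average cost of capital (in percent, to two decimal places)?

9.03%

Total capital V = 19.1 + 1.1 + 8 + 12.4 = 40.6.
Equity: weight = 19.1/40.6 = 0.4704; cost = 14.1%.
Preferred: weight = 1.1/40.6 = 0.0271; cost = 9.6%.
Debentures: weight = 8/40.6 = 0.1970; after-tax cost = 5% × (1 − 24.3%) = 3.7850%.
Revolver drawn: weight = 12.4/40.6 = 0.3054; after-tax cost = 6% × (1 − 24.3%) = 4.5420%.
WACC = 0.4704 × 14.1000% + 0.0271 × 9.6000% + 0.1970 × 3.7850% + 0.3054 × 4.5420% = 9.0264%.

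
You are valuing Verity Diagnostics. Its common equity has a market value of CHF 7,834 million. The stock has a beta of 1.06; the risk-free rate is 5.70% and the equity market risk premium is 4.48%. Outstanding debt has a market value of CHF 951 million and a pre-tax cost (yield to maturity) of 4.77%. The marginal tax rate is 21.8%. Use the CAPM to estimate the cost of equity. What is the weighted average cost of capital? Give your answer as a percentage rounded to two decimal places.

9.72%

Cost of equity via CAPM: Re = 5.7% + 1.06 × 4.48% = 10.4488%.
Total capital V = 7834 + 951 = 8785.
Equity: weight = 7834/8785 = 0.8917; cost = 10.4488%.
Debt: weight = 951/8785 = 0.1083; after-tax cost = 4.77% × (1 − 21.8%) = 3.7301%.
WACC = 0.8917 × 10.4488% + 0.1083 × 3.7301% = 9.7215%.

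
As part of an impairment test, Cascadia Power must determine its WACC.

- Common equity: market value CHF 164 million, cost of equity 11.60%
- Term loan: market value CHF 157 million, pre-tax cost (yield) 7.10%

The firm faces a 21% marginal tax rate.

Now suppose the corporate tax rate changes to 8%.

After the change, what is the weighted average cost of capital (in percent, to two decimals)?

After the change:
Total capital V = 164 + 157 = 321.
Equity: weight = 164/321 = 0.5109; cost = 11.6%.
Term loan: weight = 157/321 = 0.4891; after-tax cost = 7.1% × (1 − 8%) = 6.5320%.
WACC = 0.5109 × 11.6000% + 0.4891 × 6.5320% = 9.1213%.

9.12%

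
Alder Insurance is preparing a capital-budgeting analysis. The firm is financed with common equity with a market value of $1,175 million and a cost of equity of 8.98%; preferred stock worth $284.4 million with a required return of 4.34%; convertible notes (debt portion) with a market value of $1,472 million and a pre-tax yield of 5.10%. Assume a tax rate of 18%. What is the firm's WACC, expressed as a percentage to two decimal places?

Total capital V = 1175 + 284.4 + 1472 = 2931.4.
Equity: weight = 1175/2931.4 = 0.4008; cost = 8.98%.
Preferred: weight = 284.4/2931.4 = 0.0970; cost = 4.34%.
Convertible notes (debt portion): weight = 1472/2931.4 = 0.5021; after-tax cost = 5.1% × (1 − 18%) = 4.1820%.
WACC = 0.4008 × 8.9800% + 0.0970 × 4.3400% + 0.5021 × 4.1820% = 6.1205%.

6.12%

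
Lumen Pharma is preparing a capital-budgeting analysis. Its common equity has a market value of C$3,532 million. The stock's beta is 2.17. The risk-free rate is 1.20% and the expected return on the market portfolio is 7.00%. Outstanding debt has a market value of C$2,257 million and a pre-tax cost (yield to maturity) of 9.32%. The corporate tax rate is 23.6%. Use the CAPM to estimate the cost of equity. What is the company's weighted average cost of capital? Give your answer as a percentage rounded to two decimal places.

Market risk premium = 7.0% − 1.2% = 5.8%.
Cost of equity via CAPM: Re = 1.2% + 2.17 × 5.8% = 13.7860%.
Total capital V = 3532 + 2257 = 5789.
Equity: weight = 3532/5789 = 0.6101; cost = 13.786%.
Debt: weight = 2257/5789 = 0.3899; after-tax cost = 9.32% × (1 − 23.6%) = 7.1205%.
WACC = 0.6101 × 13.7860% + 0.3899 × 7.1205% = 11.1873%.

11.19%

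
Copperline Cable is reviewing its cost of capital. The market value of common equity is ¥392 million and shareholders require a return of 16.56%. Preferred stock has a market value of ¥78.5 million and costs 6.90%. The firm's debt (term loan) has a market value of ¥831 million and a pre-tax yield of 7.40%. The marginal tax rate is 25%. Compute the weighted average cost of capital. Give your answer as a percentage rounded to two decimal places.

Total capital V = 392 + 78.5 + 831 = 1301.5.
Equity: weight = 392/1301.5 = 0.3012; cost = 16.56%.
Preferred: weight = 78.5/1301.5 = 0.0603; cost = 6.9%.
Term loan: weight = 831/1301.5 = 0.6385; after-tax cost = 7.4% × (1 − 25%) = 5.5500%.
WACC = 0.3012 × 16.5600% + 0.0603 × 6.9000% + 0.6385 × 5.5500% = 8.9475%.

8.95%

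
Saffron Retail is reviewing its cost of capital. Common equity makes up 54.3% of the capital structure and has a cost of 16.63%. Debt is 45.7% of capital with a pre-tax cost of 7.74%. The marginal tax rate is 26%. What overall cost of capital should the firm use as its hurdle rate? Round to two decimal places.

11.65%

After-tax cost of debt = 7.74% × (1 − 26%) = 5.7276%.
WACC = 0.543 × 16.6300% + 0.457 × 5.7276% = 11.6476%.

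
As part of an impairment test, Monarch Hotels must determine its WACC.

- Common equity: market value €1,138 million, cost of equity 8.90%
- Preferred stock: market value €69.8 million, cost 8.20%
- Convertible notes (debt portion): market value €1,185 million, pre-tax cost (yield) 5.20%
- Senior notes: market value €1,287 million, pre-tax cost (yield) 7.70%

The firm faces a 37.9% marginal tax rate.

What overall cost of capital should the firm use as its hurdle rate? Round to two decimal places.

Total capital V = 1138 + 69.8 + 1185 + 1287 = 3679.8.
Equity: weight = 1138/3679.8 = 0.3093; cost = 8.9%.
Preferred: weight = 69.8/3679.8 = 0.0190; cost = 8.2%.
Convertible notes (debt portion): weight = 1185/3679.8 = 0.3220; after-tax cost = 5.2% × (1 − 37.9%) = 3.2292%.
Senior notes: weight = 1287/3679.8 = 0.3497; after-tax cost = 7.7% × (1 − 37.9%) = 4.7817%.
WACC = 0.3093 × 8.9000% + 0.0190 × 8.2000% + 0.3220 × 3.2292% + 0.3497 × 4.7817% = 5.6202%.

5.62%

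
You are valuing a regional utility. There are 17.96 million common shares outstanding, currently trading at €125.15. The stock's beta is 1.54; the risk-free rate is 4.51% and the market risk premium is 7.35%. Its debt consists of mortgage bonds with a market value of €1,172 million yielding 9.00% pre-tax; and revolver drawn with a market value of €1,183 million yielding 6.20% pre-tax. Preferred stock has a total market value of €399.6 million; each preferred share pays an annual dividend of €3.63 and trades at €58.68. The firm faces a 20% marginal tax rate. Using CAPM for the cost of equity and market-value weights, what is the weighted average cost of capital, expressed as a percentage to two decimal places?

Cost of equity via CAPM: Re = 4.51% + 1.54 × 7.35% = 15.8290%.
Cost of preferred: Rp = 3.63 / 58.68 = 6.1861%.
Market value of equity E = 125.15 × 17.96m = 2247.694m.
Total capital V = 2247.694 + 399.6 + 1172 + 1183 = 5002.294.
Equity: weight = 2247.694/5002.294 = 0.4493; cost = 15.829%.
Preferred: weight = 399.6/5002.294 = 0.0799; cost = 6.1861%.
Mortgage bonds: weight = 1172/5002.294 = 0.2343; after-tax cost = 9% × (1 − 20%) = 7.2000%.
Revolver drawn: weight = 1183/5002.294 = 0.2365; after-tax cost = 6.2% × (1 − 20%) = 4.9600%.
WACC = 0.4493 × 15.8290% + 0.0799 × 6.1861% + 0.2343 × 7.2000% + 0.2365 × 4.9600% = 10.4666%.

10.47%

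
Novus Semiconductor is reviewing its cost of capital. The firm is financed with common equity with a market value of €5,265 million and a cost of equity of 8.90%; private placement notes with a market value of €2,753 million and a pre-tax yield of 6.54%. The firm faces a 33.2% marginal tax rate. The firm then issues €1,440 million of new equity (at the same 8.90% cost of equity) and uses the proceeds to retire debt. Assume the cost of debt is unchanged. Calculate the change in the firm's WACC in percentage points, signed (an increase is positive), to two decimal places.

+0.81 pp

Current WACC:
Total capital V = 5265 + 2753 = 8018.
Equity: weight = 5265/8018 = 0.6566; cost = 8.9%.
Private placement notes: weight = 2753/8018 = 0.3434; after-tax cost = 6.54% × (1 − 33.2%) = 4.3687%.
WACC = 0.6566 × 8.9000% + 0.3434 × 4.3687% = 7.3442%.
After the change:
Total capital V = 6705 + 1313 = 8018.
Equity: weight = 6705/8018 = 0.8362; cost = 8.9%.
Private placement notes: weight = 1313/8018 = 0.1638; after-tax cost = 6.54% × (1 − 33.2%) = 4.3687%.
WACC = 0.8362 × 8.9000% + 0.1638 × 4.3687% = 8.1580%.
Change in WACC = 8.1580% − 7.3442% = 0.8138 pp.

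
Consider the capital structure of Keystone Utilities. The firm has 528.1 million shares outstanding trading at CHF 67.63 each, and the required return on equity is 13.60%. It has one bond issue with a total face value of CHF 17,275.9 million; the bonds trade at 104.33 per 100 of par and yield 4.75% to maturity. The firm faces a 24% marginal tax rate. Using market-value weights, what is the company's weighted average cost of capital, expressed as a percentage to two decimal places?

Market value of equity E = 67.63 × 528.1m = 35715.403m. Market value of debt D = 17275.9m × 104.33/100 = 18023.94647m.
Total capital V = 35715.403 + 18023.94647 = 53739.34947.
Equity: weight = 35715.403/53739.34947 = 0.6646; cost = 13.6%.
Bonds outstanding: weight = 18023.94647/53739.34947 = 0.3354; after-tax cost = 4.75% × (1 − 24%) = 3.6100%.
WACC = 0.6646 × 13.6000% + 0.3354 × 3.6100% = 10.2494%.

10.25%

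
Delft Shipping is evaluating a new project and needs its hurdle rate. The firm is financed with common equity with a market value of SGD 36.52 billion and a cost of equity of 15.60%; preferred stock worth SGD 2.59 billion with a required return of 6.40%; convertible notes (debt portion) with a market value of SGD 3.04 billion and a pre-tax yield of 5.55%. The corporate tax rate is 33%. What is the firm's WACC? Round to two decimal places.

14.18%

Total capital V = 36.52 + 2.59 + 3.04 = 42.15.
Equity: weight = 36.52/42.15 = 0.8664; cost = 15.6%.
Preferred: weight = 2.59/42.15 = 0.0614; cost = 6.4%.
Convertible notes (debt portion): weight = 3.04/42.15 = 0.0721; after-tax cost = 5.55% × (1 − 33%) = 3.7185%.
WACC = 0.8664 × 15.6000% + 0.0614 × 6.4000% + 0.0721 × 3.7185% = 14.1778%.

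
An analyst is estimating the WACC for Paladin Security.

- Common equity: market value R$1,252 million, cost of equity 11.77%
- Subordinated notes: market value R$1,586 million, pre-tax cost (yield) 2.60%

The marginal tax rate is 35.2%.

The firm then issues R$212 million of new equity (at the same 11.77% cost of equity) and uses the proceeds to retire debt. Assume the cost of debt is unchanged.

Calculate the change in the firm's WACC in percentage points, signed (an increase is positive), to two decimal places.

+0.75 pp

Current WACC:
Total capital V = 1252 + 1586 = 2838.
Equity: weight = 1252/2838 = 0.4412; cost = 11.77%.
Subordinated notes: weight = 1586/2838 = 0.5588; after-tax cost = 2.6% × (1 − 35.2%) = 1.6848%.
WACC = 0.4412 × 11.7700% + 0.5588 × 1.6848% = 6.1339%.
After the change:
Total capital V = 1464 + 1374 = 2838.
Equity: weight = 1464/2838 = 0.5159; cost = 11.77%.
Subordinated notes: weight = 1374/2838 = 0.4841; after-tax cost = 2.6% × (1 − 35.2%) = 1.6848%.
WACC = 0.5159 × 11.7700% + 0.4841 × 1.6848% = 6.8873%.
Change in WACC = 6.8873% − 6.1339% = 0.7534 pp.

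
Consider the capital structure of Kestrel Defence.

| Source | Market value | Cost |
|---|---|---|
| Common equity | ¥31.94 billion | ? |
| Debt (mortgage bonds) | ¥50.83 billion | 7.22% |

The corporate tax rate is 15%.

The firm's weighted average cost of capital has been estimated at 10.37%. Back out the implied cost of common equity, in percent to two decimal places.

17.11%

Total capital V = 31.94 + 50.83 = 82.77.
Equity weight = 31.94/82.77 = 0.3859.
Mortgage bonds weight = 50.83/82.77 = 0.6141.
Debt contribution = 0.6141 × 7.22% × (1 − 15%) = 3.7688%.
Required equity contribution = 10.37% − 3.7688% = 6.6012%.
Re = 6.6012% / 0.3859 = 17.1065%.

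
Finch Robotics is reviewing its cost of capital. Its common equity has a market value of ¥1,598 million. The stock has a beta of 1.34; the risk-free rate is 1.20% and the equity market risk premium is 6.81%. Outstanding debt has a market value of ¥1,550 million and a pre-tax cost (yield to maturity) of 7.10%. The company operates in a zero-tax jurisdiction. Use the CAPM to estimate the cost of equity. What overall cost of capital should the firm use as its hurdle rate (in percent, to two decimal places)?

8.74%

Cost of equity via CAPM: Re = 1.2% + 1.34 × 6.81% = 10.3254%.
Total capital V = 1598 + 1550 = 3148.
Equity: weight = 1598/3148 = 0.5076; cost = 10.3254%.
Debt: weight = 1550/3148 = 0.4924; after-tax cost = 7.1% × (1 − 0%) = 7.1000%.
WACC = 0.5076 × 10.3254% + 0.4924 × 7.1000% = 8.7373%.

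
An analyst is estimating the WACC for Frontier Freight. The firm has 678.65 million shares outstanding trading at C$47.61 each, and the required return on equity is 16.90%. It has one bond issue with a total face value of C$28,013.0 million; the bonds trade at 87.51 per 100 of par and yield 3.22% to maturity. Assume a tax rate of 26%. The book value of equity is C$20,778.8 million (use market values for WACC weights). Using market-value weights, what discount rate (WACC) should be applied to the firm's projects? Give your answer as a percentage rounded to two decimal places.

Market value of equity E = 47.61 × 678.65m = 32310.5265m. Market value of debt D = 28013m × 87.51/100 = 24514.1763m.
Total capital V = 32310.5265 + 24514.1763 = 56824.7028.
Equity: weight = 32310.5265/56824.7028 = 0.5686; cost = 16.9%.
Bonds outstanding: weight = 24514.1763/56824.7028 = 0.4314; after-tax cost = 3.22% × (1 − 26%) = 2.3828%.
WACC = 0.5686 × 16.9000% + 0.4314 × 2.3828% = 10.6373%.

10.64%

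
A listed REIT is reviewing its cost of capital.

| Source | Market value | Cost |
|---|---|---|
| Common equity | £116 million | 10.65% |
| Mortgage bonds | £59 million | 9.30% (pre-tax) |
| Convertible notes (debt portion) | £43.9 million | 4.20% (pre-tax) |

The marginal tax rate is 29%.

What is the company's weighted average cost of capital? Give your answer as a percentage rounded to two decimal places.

8.02%

Total capital V = 116 + 59 + 43.9 = 218.9.
Equity: weight = 116/218.9 = 0.5299; cost = 10.65%.
Mortgage bonds: weight = 59/218.9 = 0.2695; after-tax cost = 9.3% × (1 − 29%) = 6.6030%.
Convertible notes (debt portion): weight = 43.9/218.9 = 0.2005; after-tax cost = 4.2% × (1 − 29%) = 2.9820%.
WACC = 0.5299 × 10.6500% + 0.2695 × 6.6030% + 0.2005 × 2.9820% = 8.0214%.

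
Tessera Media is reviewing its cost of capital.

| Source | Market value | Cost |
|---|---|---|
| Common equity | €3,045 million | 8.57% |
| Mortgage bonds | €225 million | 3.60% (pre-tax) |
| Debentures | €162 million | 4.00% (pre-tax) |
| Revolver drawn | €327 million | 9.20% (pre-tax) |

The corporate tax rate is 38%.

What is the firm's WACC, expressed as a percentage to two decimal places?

7.68%

Total capital V = 3045 + 225 + 162 + 327 = 3759.
Equity: weight = 3045/3759 = 0.8101; cost = 8.57%.
Mortgage bonds: weight = 225/3759 = 0.0599; after-tax cost = 3.6% × (1 − 38%) = 2.2320%.
Debentures: weight = 162/3759 = 0.0431; after-tax cost = 4% × (1 − 38%) = 2.4800%.
Revolver drawn: weight = 327/3759 = 0.0870; after-tax cost = 9.2% × (1 − 38%) = 5.7040%.
WACC = 0.8101 × 8.5700% + 0.0599 × 2.2320% + 0.0431 × 2.4800% + 0.0870 × 5.7040% = 7.6789%.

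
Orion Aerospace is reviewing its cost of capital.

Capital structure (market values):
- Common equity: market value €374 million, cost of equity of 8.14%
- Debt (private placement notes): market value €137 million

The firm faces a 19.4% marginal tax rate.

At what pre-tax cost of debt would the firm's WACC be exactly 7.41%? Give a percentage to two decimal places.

6.72%

Total capital V = 374 + 137 = 511.
Equity weight = 374/511 = 0.7319.
Private placement notes weight = 137/511 = 0.2681.
Equity contribution = 0.7319 × 8.14% = 5.9577%.
Remaining for debt = 7.41% − 5.9577% = 1.4523%.
Rd × (1 − 19.4%) × 0.2681 = 1.4523%  ⇒  Rd = 6.7210%.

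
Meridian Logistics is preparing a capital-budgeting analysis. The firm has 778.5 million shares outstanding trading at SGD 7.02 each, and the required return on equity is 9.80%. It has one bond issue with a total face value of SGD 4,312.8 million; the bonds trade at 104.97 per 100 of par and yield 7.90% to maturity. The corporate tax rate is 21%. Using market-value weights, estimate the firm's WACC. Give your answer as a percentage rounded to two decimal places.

8.19%

Market value of equity E = 7.02 × 778.5m = 5465.07m. Market value of debt D = 4312.8m × 104.97/100 = 4527.14616m.
Total capital V = 5465.07 + 4527.14616 = 9992.21616.
Equity: weight = 5465.07/9992.21616 = 0.5469; cost = 9.8%.
Bonds outstanding: weight = 4527.14616/9992.21616 = 0.4531; after-tax cost = 7.9% × (1 − 21%) = 6.2410%.
WACC = 0.5469 × 9.8000% + 0.4531 × 6.2410% = 8.1875%.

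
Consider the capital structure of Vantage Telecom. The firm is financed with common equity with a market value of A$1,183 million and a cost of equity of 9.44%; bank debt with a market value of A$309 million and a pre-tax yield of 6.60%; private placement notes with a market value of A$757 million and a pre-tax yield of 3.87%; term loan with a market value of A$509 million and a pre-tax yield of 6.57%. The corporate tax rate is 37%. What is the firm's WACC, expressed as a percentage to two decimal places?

5.95%

Total capital V = 1183 + 309 + 757 + 509 = 2758.
Equity: weight = 1183/2758 = 0.4289; cost = 9.44%.
Bank debt: weight = 309/2758 = 0.1120; after-tax cost = 6.6% × (1 − 37%) = 4.1580%.
Private placement notes: weight = 757/2758 = 0.2745; after-tax cost = 3.87% × (1 − 37%) = 2.4381%.
Term loan: weight = 509/2758 = 0.1846; after-tax cost = 6.57% × (1 − 37%) = 4.1391%.
WACC = 0.4289 × 9.4400% + 0.1120 × 4.1580% + 0.2745 × 2.4381% + 0.1846 × 4.1391% = 5.9481%.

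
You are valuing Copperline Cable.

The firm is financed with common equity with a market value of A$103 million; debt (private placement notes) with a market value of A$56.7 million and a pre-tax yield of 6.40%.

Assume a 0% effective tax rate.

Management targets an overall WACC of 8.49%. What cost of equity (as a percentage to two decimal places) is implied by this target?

Total capital V = 103 + 56.7 = 159.7.
Equity weight = 103/159.7 = 0.6450.
Private placement notes weight = 56.7/159.7 = 0.3550.
Debt contribution = 0.3550 × 6.4% × (1 − 0%) = 2.2723%.
Required equity contribution = 8.49% − 2.2723% = 6.2177%.
Re = 6.2177% / 0.6450 = 9.6405%.

9.64%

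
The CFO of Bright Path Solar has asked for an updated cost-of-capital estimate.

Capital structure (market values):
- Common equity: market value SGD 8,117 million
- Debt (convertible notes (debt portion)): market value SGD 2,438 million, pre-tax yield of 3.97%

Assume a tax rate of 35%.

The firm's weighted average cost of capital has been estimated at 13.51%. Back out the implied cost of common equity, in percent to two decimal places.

Total capital V = 8117 + 2438 = 10555.
Equity weight = 8117/10555 = 0.7690.
Convertible notes (debt portion) weight = 2438/10555 = 0.2310.
Debt contribution = 0.2310 × 3.97% × (1 − 35%) = 0.5960%.
Required equity contribution = 13.51% − 0.5960% = 12.9140%.
Re = 12.9140% / 0.7690 = 16.7928%.

16.79%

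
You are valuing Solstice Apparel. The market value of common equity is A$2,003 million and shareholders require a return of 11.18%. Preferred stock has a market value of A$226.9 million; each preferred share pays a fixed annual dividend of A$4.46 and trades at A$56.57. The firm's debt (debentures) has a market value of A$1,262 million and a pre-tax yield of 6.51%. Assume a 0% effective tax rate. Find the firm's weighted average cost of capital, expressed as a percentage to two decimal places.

Cost of preferred: Rp = 4.46 / 56.57 = 7.8840%.
Total capital V = 2003 + 226.9 + 1262 = 3491.9.
Equity: weight = 2003/3491.9 = 0.5736; cost = 11.18%.
Preferred: weight = 226.9/3491.9 = 0.0650; cost = 7.884%.
Debentures: weight = 1262/3491.9 = 0.3614; after-tax cost = 6.51% × (1 − 0%) = 6.5100%.
WACC = 0.5736 × 11.1800% + 0.0650 × 7.8840% + 0.3614 × 6.5100% = 9.2781%.

9.28%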